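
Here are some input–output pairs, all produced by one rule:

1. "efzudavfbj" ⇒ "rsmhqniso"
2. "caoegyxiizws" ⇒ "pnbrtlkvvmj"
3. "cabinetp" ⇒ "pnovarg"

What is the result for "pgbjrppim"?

ctoweccv

What's happening: delete the last character, then shift every letter 13 places forward in the alphabet (wrapping around) — i.e. ROT13.
For "pgbjrppim", step one produces "pgbjrppi"; step two turns that into "ctoweccv".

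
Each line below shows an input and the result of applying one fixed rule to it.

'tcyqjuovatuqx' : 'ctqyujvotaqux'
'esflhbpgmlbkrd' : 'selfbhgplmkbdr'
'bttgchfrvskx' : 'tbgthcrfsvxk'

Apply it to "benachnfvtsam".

Looking at the pairs, the operation is to swap each adjacent pair of characters (1↔2, 3↔4, ...).
"benachnfvtsam" → "ebanhcfntvasm".

ebanhcfntvasm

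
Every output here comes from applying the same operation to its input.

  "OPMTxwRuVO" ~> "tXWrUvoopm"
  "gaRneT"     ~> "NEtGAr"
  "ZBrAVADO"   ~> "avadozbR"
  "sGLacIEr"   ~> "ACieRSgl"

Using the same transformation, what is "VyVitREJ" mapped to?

ITrejvYv

The rule is to flip the case of every letter, then move the first 3 characters to the end (rotate left by 3).
Working it through for "VyVitREJ": intermediate "vYvITrej", final "ITrejvYv".
(Check on "gaRneT": → "GArNEt" → "NEtGAr" ✓)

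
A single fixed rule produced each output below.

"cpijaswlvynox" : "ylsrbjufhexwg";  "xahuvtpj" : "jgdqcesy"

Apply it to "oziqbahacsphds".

ixzrjkjqblqybm

The pattern: swap each adjacent pair of characters (1↔2, 3↔4, ...), then shift every letter 9 places forward in the alphabet (wrapping around).
Doing the same to "oziqbahacsphds": "ixzrjkjqblqybm".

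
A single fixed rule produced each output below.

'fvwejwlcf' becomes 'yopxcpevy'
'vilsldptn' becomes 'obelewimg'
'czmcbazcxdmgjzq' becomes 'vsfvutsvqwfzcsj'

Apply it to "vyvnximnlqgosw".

Looking at the pairs, the operation is to shift every letter 7 places backward in the alphabet (wrapping around).
For "vyvnximnlqgosw" the result is "orogqbfgejzhlp".

orogqbfgejzhlp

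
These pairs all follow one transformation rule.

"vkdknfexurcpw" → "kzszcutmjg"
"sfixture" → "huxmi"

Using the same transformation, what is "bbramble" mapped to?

qqgpb

The rule is to delete the last 3 characters, then shift every letter 11 places backward in the alphabet (wrapping around).
Applying both steps to "bbramble": "bbram", then "qqgpb".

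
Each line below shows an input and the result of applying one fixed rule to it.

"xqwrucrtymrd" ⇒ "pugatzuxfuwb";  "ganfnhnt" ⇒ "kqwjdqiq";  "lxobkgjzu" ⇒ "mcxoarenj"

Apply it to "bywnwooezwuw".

In each case the input is transformed by: shift every letter 3 places forward in the alphabet (wrapping around), then move the last 3 characters to the front (rotate right by 3).
"bywnwooezwuw" → "ebzqzrrhczxz" → "zxzebzqzrrhc".

zxzebzqzrrhc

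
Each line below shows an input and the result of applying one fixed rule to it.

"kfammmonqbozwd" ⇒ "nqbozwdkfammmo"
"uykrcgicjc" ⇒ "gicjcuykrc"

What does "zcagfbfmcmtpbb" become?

mcmtpbbzcagfbf

Each output is the input with this applied: swap the front and back halves of the string.
Applying that to "zcagfbfmcmtpbb" gives "mcmtpbbzcagfbf".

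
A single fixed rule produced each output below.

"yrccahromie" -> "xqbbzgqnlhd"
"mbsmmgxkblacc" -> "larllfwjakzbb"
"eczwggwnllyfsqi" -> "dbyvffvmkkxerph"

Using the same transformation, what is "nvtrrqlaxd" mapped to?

musqqpkzwc

The pattern: shift every letter 1 place backward in the alphabet (wrapping around).
"nvtrrqlaxd" → "musqqpkzwc".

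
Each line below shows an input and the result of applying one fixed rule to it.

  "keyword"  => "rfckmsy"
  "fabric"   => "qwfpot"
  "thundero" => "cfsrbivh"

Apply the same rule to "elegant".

hbouszs

Each output is the input with this applied: reverse the string, then shift every letter 12 places backward in the alphabet (wrapping around).
Starting from "elegant": after the first operation, "tnagele"; after the second, "hbouszs".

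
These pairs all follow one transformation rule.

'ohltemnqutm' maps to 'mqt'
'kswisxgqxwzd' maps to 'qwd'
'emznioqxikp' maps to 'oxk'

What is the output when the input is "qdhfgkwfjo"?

kfo

Each output is the input with this applied: keep every other character starting from the second (positions 2nd, 4th, 6th, ...), then keep only the last 3 characters.
Starting from "qdhfgkwfjo": after the first operation, "dfkfo"; after the second, "kfo".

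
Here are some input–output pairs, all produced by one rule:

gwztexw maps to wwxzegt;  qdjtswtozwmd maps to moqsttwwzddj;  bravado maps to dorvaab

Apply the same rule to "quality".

qtuyail

Looking at the pairs, the operation is to sort the characters into alphabetical order, then move the first 3 characters to the end (rotate left by 3).
"quality" → "ailqtuy" → "qtuyail".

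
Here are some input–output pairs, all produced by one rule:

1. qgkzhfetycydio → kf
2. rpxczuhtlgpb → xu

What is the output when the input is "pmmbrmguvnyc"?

mm

Each output is the input with this applied: keep one character in every 3, starting at position 3 (positions 3rd, 6th, 9th, ...), then keep only the first 2 characters.
For "pmmbrmguvnyc", step one produces "mmvc"; step two turns that into "mm".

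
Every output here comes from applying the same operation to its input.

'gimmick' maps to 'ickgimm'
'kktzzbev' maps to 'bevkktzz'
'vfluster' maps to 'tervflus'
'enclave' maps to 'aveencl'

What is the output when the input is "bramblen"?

The pattern: move the last 3 characters to the front (rotate right by 3).
On "bramblen" that produces "lenbramb".

lenbramb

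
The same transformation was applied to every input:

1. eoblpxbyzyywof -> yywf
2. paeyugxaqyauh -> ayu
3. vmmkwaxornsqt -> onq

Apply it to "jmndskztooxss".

The transformation: keep every other character starting from the second (positions 2nd, 4th, 6th, ...), then delete the first 3 characters.
Applying both steps to "jmndskztooxss": "mdktos", then "tos".

tos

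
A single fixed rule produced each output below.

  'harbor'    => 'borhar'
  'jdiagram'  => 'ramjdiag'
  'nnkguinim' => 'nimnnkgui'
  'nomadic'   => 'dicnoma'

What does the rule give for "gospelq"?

elqgosp

Looking at the pairs, the operation is to move the last 3 characters to the front (rotate right by 3).
For "gospelq" the result is "elqgosp".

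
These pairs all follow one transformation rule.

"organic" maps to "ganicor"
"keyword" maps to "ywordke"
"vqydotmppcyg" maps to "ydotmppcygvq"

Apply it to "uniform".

In each case the input is transformed by: move the first 2 characters to the end (rotate left by 2).
On "uniform" that produces "iformun".

iformun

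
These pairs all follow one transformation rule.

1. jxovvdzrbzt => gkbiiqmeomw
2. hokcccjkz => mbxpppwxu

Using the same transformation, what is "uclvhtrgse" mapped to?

The pattern: swap the first and last characters, then shift every letter 13 places forward in the alphabet (wrapping around) — i.e. ROT13.
For "uclvhtrgse", step one produces "eclvhtrgsu"; step two turns that into "rpyiugetfh".

rpyiugetfh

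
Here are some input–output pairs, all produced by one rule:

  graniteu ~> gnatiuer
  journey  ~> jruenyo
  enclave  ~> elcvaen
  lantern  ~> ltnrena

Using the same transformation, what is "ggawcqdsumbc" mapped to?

gwaqcsdmucbg

Rule — swap each adjacent pair of characters (1↔2, 3↔4, ...), then move the first character to the end.
For "ggawcqdsumbc" the result is "gwaqcsdmucbg".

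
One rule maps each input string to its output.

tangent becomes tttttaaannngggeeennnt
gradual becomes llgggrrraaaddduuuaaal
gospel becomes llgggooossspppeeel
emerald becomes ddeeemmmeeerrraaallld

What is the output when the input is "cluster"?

Each output is the input with this applied: repeat every character 3 times, then move the last 2 characters to the front (rotate right by 2).
Starting from "cluster": after the first operation, "cccllluuusssttteeerrr"; after the second, "rrcccllluuusssttteeer".

rrcccllluuusssttteeer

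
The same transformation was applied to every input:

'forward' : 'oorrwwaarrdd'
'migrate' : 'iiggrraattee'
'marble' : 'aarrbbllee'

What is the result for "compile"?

oommppiillee

Each output is the input with this applied: double every character, then delete the first 2 characters.
Applying both steps to "compile": "ccoommppiillee", then "oommppiillee".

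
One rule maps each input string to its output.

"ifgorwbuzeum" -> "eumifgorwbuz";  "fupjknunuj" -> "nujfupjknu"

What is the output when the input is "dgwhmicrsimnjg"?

njgdgwhmicrsim

The rule is to move the last 3 characters to the front (rotate right by 3).
On "dgwhmicrsimnjg" that produces "njgdgwhmicrsim".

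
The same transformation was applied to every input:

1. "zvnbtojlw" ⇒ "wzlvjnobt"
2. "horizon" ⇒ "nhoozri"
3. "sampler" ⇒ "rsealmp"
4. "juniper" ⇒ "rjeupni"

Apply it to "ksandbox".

xkosbadn

The transformation: take characters alternately from the front and the back (1st, last, 2nd, 2nd-last, ...), then swap each adjacent pair of characters (1↔2, 3↔4, ...).
Applying both steps to "ksandbox": "kxsoabnd", then "xkosbadn".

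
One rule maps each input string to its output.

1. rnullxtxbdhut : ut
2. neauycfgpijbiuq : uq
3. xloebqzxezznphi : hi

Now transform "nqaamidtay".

ay

What's happening: keep only the last 2 characters.
Applying that to "nqaamidtay" gives "ay".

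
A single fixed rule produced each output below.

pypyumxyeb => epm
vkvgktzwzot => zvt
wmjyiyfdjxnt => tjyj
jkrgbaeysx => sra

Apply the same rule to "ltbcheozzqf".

What's happening: keep one character in every 3, starting at position 3 (positions 3rd, 6th, 9th, ...), then move the last character to the front.
For "ltbcheozzqf", step one produces "bez"; step two turns that into "zbe".
(Check on "vkvgktzwzot": → "vtz" → "zvt" ✓)

zbe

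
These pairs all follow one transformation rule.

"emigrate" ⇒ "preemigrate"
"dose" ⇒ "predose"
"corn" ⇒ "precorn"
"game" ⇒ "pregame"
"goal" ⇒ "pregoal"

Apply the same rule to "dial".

The pattern: prepend "pre".
For "dial" the result is "predial".

predial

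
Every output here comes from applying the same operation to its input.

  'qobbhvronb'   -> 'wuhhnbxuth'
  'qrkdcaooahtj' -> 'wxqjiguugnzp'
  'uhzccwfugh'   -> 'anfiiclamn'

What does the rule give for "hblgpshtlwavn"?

nhrmvynzrcgbt

In each case the input is transformed by: shift every letter 6 places forward in the alphabet (wrapping around).
"hblgpshtlwavn" → "nhrmvynzrcgbt".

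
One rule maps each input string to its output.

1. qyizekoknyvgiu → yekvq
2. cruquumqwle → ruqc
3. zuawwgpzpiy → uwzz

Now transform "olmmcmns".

Each output is the input with this applied: swap the first and last characters, then keep one character in every 3, starting at position 2 (positions 2nd, 5th, 8th, ...).
For "olmmcmns", step one produces "slmmcmno"; step two turns that into "lco".
(Check on "zuawwgpzpiy": → "yuawwgpzpiz" → "uwzz" ✓)

lco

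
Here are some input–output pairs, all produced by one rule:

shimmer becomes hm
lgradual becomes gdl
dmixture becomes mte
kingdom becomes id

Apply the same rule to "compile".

oi

In each case the input is transformed by: keep one character in every 3, starting at position 2 (positions 2nd, 5th, 8th, ...).
Applying that to "compile" gives "oi".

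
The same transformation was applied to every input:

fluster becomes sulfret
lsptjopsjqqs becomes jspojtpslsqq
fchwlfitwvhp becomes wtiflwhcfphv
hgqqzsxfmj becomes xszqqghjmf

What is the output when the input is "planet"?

The transformation: reverse the string, then move the first 3 characters to the end (rotate left by 3).
For "planet", step one produces "tenalp"; step two turns that into "alpten".
(Check on "hgqqzsxfmj": → "jmfxszqqgh" → "xszqqghjmf" ✓)

alpten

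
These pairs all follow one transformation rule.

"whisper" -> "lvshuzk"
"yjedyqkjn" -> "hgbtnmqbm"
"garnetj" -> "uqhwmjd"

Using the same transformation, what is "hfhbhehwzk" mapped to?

Each output is the input with this applied: move the first 2 characters to the end (rotate left by 2), then shift every letter 3 places forward in the alphabet (wrapping around).
Working it through for "hfhbhehwzk": intermediate "hbhehwzkhf", final "kekhkzcnki".

kekhkzcnki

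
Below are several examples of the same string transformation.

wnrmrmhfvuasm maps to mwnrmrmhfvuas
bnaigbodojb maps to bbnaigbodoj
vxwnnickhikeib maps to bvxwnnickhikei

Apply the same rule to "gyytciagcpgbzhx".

xgyytciagcpgbzh

Rule — move the last character to the front.
For "gyytciagcpgbzhx" the result is "xgyytciagcpgbzh".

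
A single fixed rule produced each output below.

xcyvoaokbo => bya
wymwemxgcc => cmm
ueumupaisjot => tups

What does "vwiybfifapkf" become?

fifa

Each output is the input with this applied: keep one character in every 3, starting at position 3 (positions 3rd, 6th, 9th, ...), then move the last character to the front.
On "vwiybfifapkf" that produces "fifa".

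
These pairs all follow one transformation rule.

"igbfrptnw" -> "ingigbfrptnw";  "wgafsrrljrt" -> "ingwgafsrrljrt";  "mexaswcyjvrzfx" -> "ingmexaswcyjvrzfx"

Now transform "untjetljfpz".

The transformation: prepend "ing".
On "untjetljfpz" that produces "inguntjetljfpz".

inguntjetljfpz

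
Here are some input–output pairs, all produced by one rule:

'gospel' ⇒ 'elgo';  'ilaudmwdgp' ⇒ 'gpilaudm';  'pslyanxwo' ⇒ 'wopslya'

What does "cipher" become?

erci

The transformation: move the last 2 characters to the front (rotate right by 2), then delete the last 2 characters.
Applying both steps to "cipher": "erciph", then "erci".
(Check on "ilaudmwdgp": → "gpilaudmwd" → "gpilaudm" ✓)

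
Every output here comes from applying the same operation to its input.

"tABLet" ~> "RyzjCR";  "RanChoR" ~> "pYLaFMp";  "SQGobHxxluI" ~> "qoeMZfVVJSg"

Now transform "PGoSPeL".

The transformation: shift every letter 2 places backward in the alphabet (wrapping around), then flip the case of every letter.
Working it through for "PGoSPeL": intermediate "NEmQNcJ", final "neMqnCj".

neMqnCj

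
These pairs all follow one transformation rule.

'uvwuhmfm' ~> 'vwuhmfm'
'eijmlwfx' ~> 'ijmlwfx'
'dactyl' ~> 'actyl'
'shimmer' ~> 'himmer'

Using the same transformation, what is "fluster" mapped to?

luster

Each output is the input with this applied: delete the first character.
So "fluster" becomes "luster".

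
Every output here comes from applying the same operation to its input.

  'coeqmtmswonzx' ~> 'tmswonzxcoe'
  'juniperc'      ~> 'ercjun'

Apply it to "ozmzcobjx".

objxozm

Looking at the pairs, the operation is to move the first 3 characters to the end (rotate left by 3), then delete the first 2 characters.
So "ozmzcobjx" becomes "objxozm".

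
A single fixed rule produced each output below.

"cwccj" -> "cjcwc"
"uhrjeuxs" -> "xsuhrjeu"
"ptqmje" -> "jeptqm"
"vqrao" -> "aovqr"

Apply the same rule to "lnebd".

The transformation: move the last 2 characters to the front (rotate right by 2).
Applying that to "lnebd" gives "bdlne".

bdlne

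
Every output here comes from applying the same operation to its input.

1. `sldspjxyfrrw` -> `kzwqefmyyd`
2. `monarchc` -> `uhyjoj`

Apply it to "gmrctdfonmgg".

yjakmvutnn

The rule is to shift every letter 7 places forward in the alphabet (wrapping around), then delete the first 2 characters.
Starting from "gmrctdfonmgg": after the first operation, "ntyjakmvutnn"; after the second, "yjakmvutnn".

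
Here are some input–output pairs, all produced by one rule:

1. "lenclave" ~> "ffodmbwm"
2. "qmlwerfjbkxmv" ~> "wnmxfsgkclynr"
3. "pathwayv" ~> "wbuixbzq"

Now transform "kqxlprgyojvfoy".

zrymqshzpkwgpl

The transformation: swap the first and last characters, then shift every letter 1 place forward in the alphabet (wrapping around).
Applying both steps to "kqxlprgyojvfoy": "yqxlprgyojvfok", then "zrymqshzpkwgpl".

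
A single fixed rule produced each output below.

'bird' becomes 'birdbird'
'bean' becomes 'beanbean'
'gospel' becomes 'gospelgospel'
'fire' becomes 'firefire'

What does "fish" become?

fishfish

Rule — write the whole string twice.
Applying that to "fish" gives "fishfish".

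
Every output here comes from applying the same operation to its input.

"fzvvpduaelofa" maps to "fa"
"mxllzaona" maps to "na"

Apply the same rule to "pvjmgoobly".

ly

The pattern: keep only the last 2 characters.
Doing the same to "pvjmgoobly": "ly".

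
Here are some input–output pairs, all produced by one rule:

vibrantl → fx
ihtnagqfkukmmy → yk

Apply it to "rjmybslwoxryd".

kp

What's happening: shift every letter 12 places forward in the alphabet (wrapping around), then keep only the last 2 characters.
For "rjmybslwoxryd", step one produces "dvyknexiajdkp"; step two turns that into "kp".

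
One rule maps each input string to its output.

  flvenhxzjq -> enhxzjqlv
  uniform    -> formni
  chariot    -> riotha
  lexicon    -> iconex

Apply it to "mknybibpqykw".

The transformation: delete the first character, then move the first 2 characters to the end (rotate left by 2).
For "mknybibpqykw", step one produces "knybibpqykw"; step two turns that into "ybibpqykwkn".
(Check on "uniform": → "niform" → "formni" ✓)

ybibpqykwkn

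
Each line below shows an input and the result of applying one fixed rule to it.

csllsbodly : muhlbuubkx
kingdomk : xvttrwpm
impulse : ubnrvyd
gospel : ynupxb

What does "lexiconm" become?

xwvungrl

In each case the input is transformed by: move the last 3 characters to the front (rotate right by 3), then shift every letter 9 places forward in the alphabet (wrapping around).
Working it through for "lexiconm": intermediate "onmlexic", final "xwvungrl".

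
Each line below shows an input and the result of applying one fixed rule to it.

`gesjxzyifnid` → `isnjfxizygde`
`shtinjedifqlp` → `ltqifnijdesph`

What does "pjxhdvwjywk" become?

The rule is to take characters alternately from the front and the back (1st, last, 2nd, 2nd-last, ...), then move the first 3 characters to the end (rotate left by 3).
On "pjxhdvwjywk": the first step gives "pkjwxyhjdwv", and the second then gives "wxyhjdwvpkj".
(Check on "gesjxzyifnid": → "gdeisnjfxizy" → "isnjfxizygde" ✓)

wxyhjdwvpkj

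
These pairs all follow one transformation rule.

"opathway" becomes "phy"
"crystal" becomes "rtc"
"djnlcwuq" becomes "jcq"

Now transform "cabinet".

anc

Each output is the input with this applied: move the first character to the end, then keep one character in every 3, starting at position 1 (positions 1st, 4th, 7th, ...).
For "cabinet", step one produces "abinetc"; step two turns that into "anc".
(Check on "crystal": → "rystalc" → "rtc" ✓)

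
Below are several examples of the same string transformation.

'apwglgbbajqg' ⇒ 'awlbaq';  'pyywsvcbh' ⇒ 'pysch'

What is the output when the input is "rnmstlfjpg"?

rmtfp

The rule is to keep every other character starting from the first (positions 1st, 3rd, 5th, ...).
So "rnmstlfjpg" becomes "rmtfp".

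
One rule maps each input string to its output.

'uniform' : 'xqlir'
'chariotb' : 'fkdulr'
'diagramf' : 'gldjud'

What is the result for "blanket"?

eodqn

The transformation: delete the last 2 characters, then shift every letter 3 places forward in the alphabet (wrapping around).
On "blanket": the first step gives "blank", and the second then gives "eodqn".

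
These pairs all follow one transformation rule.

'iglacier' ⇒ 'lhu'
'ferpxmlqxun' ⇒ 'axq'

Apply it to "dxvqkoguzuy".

Each output is the input with this applied: shift every letter 3 places forward in the alphabet (wrapping around), then keep only the last 3 characters.
For "dxvqkoguzuy" the result is "cxb".

cxb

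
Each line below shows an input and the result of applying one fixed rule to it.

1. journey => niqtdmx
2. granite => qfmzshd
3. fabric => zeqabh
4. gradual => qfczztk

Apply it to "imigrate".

In each case the input is transformed by: shift every letter 1 place backward in the alphabet (wrapping around), then swap each adjacent pair of characters (1↔2, 3↔4, ...).
Working it through for "imigrate": intermediate "hlhfqzsd", final "lhfhzqds".

lhfhzqds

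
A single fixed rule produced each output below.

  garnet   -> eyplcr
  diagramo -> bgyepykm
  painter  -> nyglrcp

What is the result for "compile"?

Looking at the pairs, the operation is to shift every letter 2 places backward in the alphabet (wrapping around).
So "compile" becomes "amkngjc".

amkngjc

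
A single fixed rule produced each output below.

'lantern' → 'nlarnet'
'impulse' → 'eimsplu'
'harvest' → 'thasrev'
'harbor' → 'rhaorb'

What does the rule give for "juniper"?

rjuenpi

Rule — swap the first and last characters, then take characters alternately from the front and the back (1st, last, 2nd, 2nd-last, ...).
"juniper" → "runipej" → "rjuenpi".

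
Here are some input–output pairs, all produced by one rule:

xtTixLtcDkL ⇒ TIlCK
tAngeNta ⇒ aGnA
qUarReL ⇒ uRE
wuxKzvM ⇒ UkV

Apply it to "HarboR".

The pattern: keep every other character starting from the second (positions 2nd, 4th, 6th, ...), then flip the case of every letter.
For "HarboR" the result is "ABr".

ABr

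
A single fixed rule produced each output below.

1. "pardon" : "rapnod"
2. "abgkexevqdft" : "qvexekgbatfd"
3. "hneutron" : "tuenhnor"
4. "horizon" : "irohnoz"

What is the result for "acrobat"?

Looking at the pairs, the operation is to move the last 3 characters to the front (rotate right by 3), then reverse the string.
"acrobat" → "batacro" → "orcatab".
(Check on "horizon": → "zonhori" → "irohnoz" ✓)

orcatab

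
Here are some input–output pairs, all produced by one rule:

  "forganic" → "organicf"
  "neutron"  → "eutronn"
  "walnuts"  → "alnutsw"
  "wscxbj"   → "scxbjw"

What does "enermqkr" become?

The rule is to move the first character to the end.
For "enermqkr" the result is "nermqkre".

nermqkre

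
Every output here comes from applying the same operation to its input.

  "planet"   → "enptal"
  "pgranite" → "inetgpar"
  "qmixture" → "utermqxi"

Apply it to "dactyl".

Each output is the input with this applied: swap the front and back halves of the string, then swap each adjacent pair of characters (1↔2, 3↔4, ...).
Working it through for "dactyl": intermediate "tyldac", final "ytdlca".

ytdlca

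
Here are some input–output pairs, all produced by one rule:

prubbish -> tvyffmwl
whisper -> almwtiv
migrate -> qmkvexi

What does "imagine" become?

What's happening: shift every letter 4 places forward in the alphabet (wrapping around).
So "imagine" becomes "mqekmri".

mqekmri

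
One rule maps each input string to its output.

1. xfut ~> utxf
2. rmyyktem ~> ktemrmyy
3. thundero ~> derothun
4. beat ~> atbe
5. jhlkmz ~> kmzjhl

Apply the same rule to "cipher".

hercip

The rule is to swap the front and back halves of the string.
On "cipher" that produces "hercip".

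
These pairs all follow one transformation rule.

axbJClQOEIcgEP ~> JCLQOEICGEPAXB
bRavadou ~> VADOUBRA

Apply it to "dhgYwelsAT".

YWELSATDHG

What's happening: move the first 3 characters to the end (rotate left by 3), then convert every letter to uppercase.
"dhgYwelsAT" → "YwelsATdhg" → "YWELSATDHG".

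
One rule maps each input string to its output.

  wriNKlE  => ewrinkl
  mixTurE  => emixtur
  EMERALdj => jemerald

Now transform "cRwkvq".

The pattern: move the last character to the front, then convert every letter to lowercase.
"cRwkvq" → "qcrwkv".

qcrwkv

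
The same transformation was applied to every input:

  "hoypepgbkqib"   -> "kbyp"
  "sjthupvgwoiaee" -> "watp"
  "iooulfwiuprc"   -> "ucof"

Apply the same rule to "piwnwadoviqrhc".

What's happening: keep one character in every 3, starting at position 3 (positions 3rd, 6th, 9th, ...), then move the first 2 characters to the end (rotate left by 2).
Starting from "piwnwadoviqrhc": after the first operation, "wavr"; after the second, "vrwa".
(Check on "iooulfwiuprc": → "ofuc" → "ucof" ✓)

vrwa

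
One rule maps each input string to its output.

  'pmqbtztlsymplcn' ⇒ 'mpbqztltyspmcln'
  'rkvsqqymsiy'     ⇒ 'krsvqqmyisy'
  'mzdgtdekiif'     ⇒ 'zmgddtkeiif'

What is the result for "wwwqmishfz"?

Each output is the input with this applied: swap each adjacent pair of characters (1↔2, 3↔4, ...).
"wwwqmishfz" → "wwqwimhszf".

wwqwimhszf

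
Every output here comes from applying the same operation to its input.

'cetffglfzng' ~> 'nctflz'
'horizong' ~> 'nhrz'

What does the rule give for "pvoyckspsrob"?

opocss

Looking at the pairs, the operation is to move the last 2 characters to the front (rotate right by 2), then keep every other character starting from the first (positions 1st, 3rd, 5th, ...).
Applying both steps to "pvoyckspsrob": "obpvoyckspsr", then "opocss".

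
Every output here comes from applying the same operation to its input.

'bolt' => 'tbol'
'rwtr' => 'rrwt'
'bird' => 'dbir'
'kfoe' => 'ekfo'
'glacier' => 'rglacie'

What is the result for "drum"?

mdru

What's happening: move the last character to the front.
On "drum" that produces "mdru".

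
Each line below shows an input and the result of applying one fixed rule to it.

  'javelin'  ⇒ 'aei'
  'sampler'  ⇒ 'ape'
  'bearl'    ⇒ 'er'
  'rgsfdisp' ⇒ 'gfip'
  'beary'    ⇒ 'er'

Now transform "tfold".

Looking at the pairs, the operation is to keep every other character starting from the second (positions 2nd, 4th, 6th, ...).
"tfold" → "fl".

fl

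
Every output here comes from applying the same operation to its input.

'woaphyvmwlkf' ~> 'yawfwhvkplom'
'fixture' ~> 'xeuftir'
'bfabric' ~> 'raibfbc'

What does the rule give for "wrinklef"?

werfnilk

The rule is to sort the characters into reverse alphabetical order, then take characters alternately from the front and the back (1st, last, 2nd, 2nd-last, ...).
Working it through for "wrinklef": intermediate "wrnlkife", final "werfnilk".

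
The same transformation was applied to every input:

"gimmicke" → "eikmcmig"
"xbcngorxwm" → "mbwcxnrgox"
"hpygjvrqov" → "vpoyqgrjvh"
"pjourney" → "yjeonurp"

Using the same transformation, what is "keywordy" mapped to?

yedyrwok

What's happening: take characters alternately from the front and the back (1st, last, 2nd, 2nd-last, ...), then move the first character to the end.
On "keywordy" that produces "yedyrwok".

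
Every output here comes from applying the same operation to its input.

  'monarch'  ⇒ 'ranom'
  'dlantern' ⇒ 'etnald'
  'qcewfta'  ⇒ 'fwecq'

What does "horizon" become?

ziroh

In each case the input is transformed by: delete the last 2 characters, then reverse the string.
Applying both steps to "horizon": "horiz", then "ziroh".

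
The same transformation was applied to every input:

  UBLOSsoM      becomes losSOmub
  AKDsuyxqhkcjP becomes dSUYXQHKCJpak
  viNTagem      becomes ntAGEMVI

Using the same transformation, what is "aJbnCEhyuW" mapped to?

The rule is to flip the case of every letter, then move the first 2 characters to the end (rotate left by 2).
Applying that to "aJbnCEhyuW" gives "BNceHYUwAj".

BNceHYUwAj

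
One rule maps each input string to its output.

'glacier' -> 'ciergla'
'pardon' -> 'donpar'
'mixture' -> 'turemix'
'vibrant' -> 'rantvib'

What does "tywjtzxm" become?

The pattern: move the first 3 characters to the end (rotate left by 3).
"tywjtzxm" → "jtzxmtyw".

jtzxmtyw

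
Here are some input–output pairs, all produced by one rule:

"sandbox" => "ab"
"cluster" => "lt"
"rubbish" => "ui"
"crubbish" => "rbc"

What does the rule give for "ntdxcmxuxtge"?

tcug

The transformation: swap the first and last characters, then keep one character in every 3, starting at position 2 (positions 2nd, 5th, 8th, ...).
"ntdxcmxuxtge" → "etdxcmxuxtgn" → "tcug".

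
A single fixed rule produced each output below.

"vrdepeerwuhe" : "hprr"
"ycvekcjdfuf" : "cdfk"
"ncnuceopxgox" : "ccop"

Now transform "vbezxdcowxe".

What's happening: keep one character in every 3, starting at position 2 (positions 2nd, 5th, 8th, ...), then sort the characters into alphabetical order.
On "vbezxdcowxe": the first step gives "bxoe", and the second then gives "beox".

beox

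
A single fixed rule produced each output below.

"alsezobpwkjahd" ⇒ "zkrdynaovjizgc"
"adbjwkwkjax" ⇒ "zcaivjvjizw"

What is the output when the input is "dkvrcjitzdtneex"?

cjuqbihsycsmddw

What's happening: shift every letter 1 place backward in the alphabet (wrapping around).
So "dkvrcjitzdtneex" becomes "cjuqbihsycsmddw".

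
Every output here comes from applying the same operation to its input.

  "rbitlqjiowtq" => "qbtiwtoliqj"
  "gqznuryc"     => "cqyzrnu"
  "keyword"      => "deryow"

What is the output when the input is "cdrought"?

tdhrgou

What's happening: take characters alternately from the front and the back (1st, last, 2nd, 2nd-last, ...), then delete the first character.
Starting from "cdrought": after the first operation, "ctdhrgou"; after the second, "tdhrgou".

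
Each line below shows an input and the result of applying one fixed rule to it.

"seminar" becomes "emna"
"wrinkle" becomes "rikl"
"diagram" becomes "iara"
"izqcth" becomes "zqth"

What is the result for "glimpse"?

lips

The transformation: double every character, then keep one character in every 3, starting at position 3 (positions 3rd, 6th, 9th, ...).
Applying that to "glimpse" gives "lips".
(Check on "wrinkle": → "wwrriinnkkllee" → "rikl" ✓)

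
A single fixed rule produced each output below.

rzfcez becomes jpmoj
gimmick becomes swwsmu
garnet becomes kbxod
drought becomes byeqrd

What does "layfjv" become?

In each case the input is transformed by: delete the first character, then shift every letter 10 places forward in the alphabet (wrapping around).
"layfjv" → "ayfjv" → "kiptf".
(Check on "gimmick": → "immick" → "swwsmu" ✓)

kiptf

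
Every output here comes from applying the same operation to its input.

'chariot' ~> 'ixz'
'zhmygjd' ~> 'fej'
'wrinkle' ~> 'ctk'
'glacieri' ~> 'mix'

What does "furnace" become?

ltk

The rule is to shift every letter 6 places forward in the alphabet (wrapping around), then keep one character in every 3, starting at position 1 (positions 1st, 4th, 7th, ...).
For "furnace", step one produces "laxtgik"; step two turns that into "ltk".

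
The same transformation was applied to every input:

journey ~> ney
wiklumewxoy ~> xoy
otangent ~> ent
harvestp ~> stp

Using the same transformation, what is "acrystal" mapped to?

The pattern: keep only the last 3 characters.
For "acrystal" the result is "tal".

tal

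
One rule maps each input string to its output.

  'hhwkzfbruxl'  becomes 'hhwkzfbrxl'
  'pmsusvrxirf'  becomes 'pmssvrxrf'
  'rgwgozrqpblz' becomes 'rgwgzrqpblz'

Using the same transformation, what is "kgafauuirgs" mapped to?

The pattern: remove every vowel.
"kgafauuirgs" → "kgfrgs".

kgfrgs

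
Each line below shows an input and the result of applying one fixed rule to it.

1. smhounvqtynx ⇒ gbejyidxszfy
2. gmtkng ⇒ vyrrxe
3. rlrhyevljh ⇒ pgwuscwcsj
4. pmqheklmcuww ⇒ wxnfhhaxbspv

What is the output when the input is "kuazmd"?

kxovfl

In each case the input is transformed by: shift every letter 11 places forward in the alphabet (wrapping around), then swap the front and back halves of the string.
So "kuazmd" becomes "kxovfl".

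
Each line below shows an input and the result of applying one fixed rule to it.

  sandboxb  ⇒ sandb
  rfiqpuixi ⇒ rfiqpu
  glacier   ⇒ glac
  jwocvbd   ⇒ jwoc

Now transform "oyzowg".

Looking at the pairs, the operation is to delete the last 3 characters.
On "oyzowg" that produces "oyz".

oyz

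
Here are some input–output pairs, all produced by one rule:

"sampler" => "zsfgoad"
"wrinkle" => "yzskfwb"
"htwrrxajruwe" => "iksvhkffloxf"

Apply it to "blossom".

gcapzcg

Looking at the pairs, the operation is to shift every letter 12 places backward in the alphabet (wrapping around), then move the last 3 characters to the front (rotate right by 3).
"blossom" → "gcapzcg".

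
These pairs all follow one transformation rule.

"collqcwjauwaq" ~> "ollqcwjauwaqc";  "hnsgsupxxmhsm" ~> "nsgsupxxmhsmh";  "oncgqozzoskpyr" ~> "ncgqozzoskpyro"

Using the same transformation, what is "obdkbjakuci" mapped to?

Looking at the pairs, the operation is to move the first character to the end.
On "obdkbjakuci" that produces "bdkbjakucio".

bdkbjakucio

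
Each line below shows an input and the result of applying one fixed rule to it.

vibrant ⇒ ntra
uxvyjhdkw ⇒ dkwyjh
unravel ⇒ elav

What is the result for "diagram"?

Each output is the input with this applied: delete the first 3 characters, then swap the front and back halves of the string.
On "diagram": the first step gives "gram", and the second then gives "amgr".

amgr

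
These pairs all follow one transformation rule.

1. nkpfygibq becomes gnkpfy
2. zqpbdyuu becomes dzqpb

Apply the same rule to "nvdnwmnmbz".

Looking at the pairs, the operation is to delete the last 3 characters, then move the last character to the front.
Doing the same to "nvdnwmnmbz": "nnvdnwm".

nnvdnwm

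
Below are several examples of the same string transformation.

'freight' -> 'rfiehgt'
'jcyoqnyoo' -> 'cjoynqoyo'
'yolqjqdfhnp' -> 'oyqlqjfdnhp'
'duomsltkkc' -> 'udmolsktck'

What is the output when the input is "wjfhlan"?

jwhfaln

In each case the input is transformed by: swap each adjacent pair of characters (1↔2, 3↔4, ...).
Applying that to "wjfhlan" gives "jwhfaln".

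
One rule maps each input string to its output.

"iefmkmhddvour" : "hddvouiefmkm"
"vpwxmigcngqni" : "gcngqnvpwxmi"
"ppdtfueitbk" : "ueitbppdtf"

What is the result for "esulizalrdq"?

Rule — delete the last character, then swap the front and back halves of the string.
Starting from "esulizalrdq": after the first operation, "esulizalrd"; after the second, "zalrdesuli".

zalrdesuli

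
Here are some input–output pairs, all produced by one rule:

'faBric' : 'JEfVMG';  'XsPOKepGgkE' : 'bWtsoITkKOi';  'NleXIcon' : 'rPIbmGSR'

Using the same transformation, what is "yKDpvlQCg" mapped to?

Looking at the pairs, the operation is to flip the case of every letter, then shift every letter 4 places forward in the alphabet (wrapping around).
"yKDpvlQCg" → "CohTZPugK".

CohTZPugK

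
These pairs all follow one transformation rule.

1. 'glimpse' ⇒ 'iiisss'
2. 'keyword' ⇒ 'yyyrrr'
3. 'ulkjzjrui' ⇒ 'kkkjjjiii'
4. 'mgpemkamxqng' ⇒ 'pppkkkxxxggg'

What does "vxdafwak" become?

dddwww

What's happening: keep one character in every 3, starting at position 3 (positions 3rd, 6th, 9th, ...), then repeat every character 3 times.
On "vxdafwak": the first step gives "dw", and the second then gives "dddwww".
(Check on "keyword": → "yr" → "yyyrrr" ✓)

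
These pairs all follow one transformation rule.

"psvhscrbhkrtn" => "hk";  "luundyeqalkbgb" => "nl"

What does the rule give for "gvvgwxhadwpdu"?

Rule — keep one character in every 3, starting at position 1 (positions 1st, 4th, 7th, ...), then keep every other character starting from the second (positions 2nd, 4th, 6th, ...).
For "gvvgwxhadwpdu", step one produces "gghwu"; step two turns that into "gw".

gw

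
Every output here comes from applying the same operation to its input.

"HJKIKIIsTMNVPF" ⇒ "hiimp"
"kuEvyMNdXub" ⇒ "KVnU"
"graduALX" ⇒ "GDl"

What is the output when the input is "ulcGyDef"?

In each case the input is transformed by: flip the case of every letter, then keep one character in every 3, starting at position 1 (positions 1st, 4th, 7th, ...).
Working it through for "ulcGyDef": intermediate "ULCgYdEF", final "UgE".
(Check on "graduALX": → "GRADUalx" → "GDl" ✓)

UgE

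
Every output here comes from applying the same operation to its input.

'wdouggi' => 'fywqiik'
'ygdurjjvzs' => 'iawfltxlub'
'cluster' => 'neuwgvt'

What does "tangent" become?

In each case the input is transformed by: shift every letter 2 places forward in the alphabet (wrapping around), then swap each adjacent pair of characters (1↔2, 3↔4, ...).
Applying that to "tangent" gives "cvippgv".

cvippgv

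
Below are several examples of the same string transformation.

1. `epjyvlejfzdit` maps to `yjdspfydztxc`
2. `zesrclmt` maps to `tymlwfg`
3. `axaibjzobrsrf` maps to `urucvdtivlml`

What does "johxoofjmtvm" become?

dibriizdgnp

Each output is the input with this applied: delete the last character, then shift every letter 6 places backward in the alphabet (wrapping around).
Starting from "johxoofjmtvm": after the first operation, "johxoofjmtv"; after the second, "dibriizdgnp".
(Check on "epjyvlejfzdit": → "epjyvlejfzdi" → "yjdspfydztxc" ✓)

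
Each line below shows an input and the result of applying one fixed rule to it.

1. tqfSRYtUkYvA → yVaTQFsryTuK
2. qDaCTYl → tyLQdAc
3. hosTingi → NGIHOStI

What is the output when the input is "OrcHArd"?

Each output is the input with this applied: move the last 3 characters to the front (rotate right by 3), then flip the case of every letter.
On "OrcHArd" that produces "aRDoRCh".

aRDoRCh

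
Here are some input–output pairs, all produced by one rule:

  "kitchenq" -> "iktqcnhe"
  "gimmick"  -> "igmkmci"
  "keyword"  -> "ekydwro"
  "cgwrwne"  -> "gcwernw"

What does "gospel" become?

ogslpe

Each output is the input with this applied: move the first character to the end, then take characters alternately from the front and the back (1st, last, 2nd, 2nd-last, ...).
So "gospel" becomes "ogslpe".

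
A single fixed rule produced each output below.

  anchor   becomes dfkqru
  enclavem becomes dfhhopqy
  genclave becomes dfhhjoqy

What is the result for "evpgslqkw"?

hjnostvyz

Each output is the input with this applied: sort the characters into alphabetical order, then shift every letter 3 places forward in the alphabet (wrapping around).
On "evpgslqkw": the first step gives "egklpqsvw", and the second then gives "hjnostvyz".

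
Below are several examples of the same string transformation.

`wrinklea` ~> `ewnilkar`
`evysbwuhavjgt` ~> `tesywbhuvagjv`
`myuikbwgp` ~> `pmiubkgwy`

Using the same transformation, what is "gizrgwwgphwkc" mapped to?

Each output is the input with this applied: swap each adjacent pair of characters (1↔2, 3↔4, ...), then swap the first and last characters.
"gizrgwwgphwkc" → "igrzwggwhpkwc" → "cgrzwggwhpkwi".

cgrzwggwhpkwi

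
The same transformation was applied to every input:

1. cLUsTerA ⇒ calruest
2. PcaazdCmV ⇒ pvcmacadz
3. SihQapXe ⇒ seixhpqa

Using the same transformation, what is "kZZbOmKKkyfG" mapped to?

Each output is the input with this applied: take characters alternately from the front and the back (1st, last, 2nd, 2nd-last, ...), then convert every letter to lowercase.
For "kZZbOmKKkyfG", step one produces "kGZfZybkOKmK"; step two turns that into "kgzfzybkokmk".
(Check on "PcaazdCmV": → "PVcmaCadz" → "pvcmacadz" ✓)

kgzfzybkokmk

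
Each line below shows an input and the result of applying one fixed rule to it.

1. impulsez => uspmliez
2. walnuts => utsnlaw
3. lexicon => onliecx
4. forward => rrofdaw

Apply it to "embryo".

romeby

Rule — sort the characters into reverse alphabetical order, then move the first character to the end.
Starting from "embryo": after the first operation, "yromeb"; after the second, "romeby".
(Check on "walnuts": → "wutsnla" → "utsnlaw" ✓)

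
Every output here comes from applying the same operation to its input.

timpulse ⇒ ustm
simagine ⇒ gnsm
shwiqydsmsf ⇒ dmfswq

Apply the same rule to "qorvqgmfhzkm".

What's happening: keep every other character starting from the first (positions 1st, 3rd, 5th, ...), then swap the front and back halves of the string.
"qorvqgmfhzkm" → "qrqmhk" → "mhkqrq".

mhkqrq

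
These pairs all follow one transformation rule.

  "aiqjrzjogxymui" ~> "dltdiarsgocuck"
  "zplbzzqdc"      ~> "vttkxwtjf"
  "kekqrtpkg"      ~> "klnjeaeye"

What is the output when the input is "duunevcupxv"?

In each case the input is transformed by: shift every letter 6 places backward in the alphabet (wrapping around), then move the first 3 characters to the end (rotate left by 3).
Starting from "duunevcupxv": after the first operation, "xoohypwojrp"; after the second, "hypwojrpxoo".
(Check on "aiqjrzjogxymui": → "uckdltdiarsgoc" → "dltdiarsgocuck" ✓)

hypwojrpxoo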